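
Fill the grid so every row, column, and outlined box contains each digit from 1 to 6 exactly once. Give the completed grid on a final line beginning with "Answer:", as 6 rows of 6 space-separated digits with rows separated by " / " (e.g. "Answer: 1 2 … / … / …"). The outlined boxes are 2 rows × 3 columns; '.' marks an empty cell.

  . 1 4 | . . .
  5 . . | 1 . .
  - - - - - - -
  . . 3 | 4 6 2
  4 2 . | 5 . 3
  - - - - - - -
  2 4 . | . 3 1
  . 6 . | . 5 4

Step 1. [r1c1∈{3,6}] col 1 places 6 nowhere but r1c1, so r1c1=6.
Step 2. [r1c5∈{2}] r1c5 has the single candidate 2 ⇒ r1c5=2.
Step 3. [r6c3∈{1}] r6c3 is down to just 1. So r6c3=1.
Step 4. [r1c4∈{3}] only 3 remains possible at r1c4. So r1c4=3.
Step 5. [r2c3∈{2}] r2c3 has the single candidate 2, so r2c3=2.
Step 6. [r4c5∈{1}] only 1 remains possible at r4c5. So r4c5=1.
Step 7. [r1c6∈{5}] r1c6 is down to just 5, so r1c6=5.
Step 8. [r3c1∈{1}] r3c1 is down to just 1, so r3c1=1.
Step 9. [r2c2∈{3}] r2c2 has the single candidate 3, so r2c2=3.
Step 10. [r3c2∈{5}] r3c2's peers cover all but 5 ⇒ r3c2=5.
Step 11. [r6c1∈{3}] r6c1 is down to just 3. So r6c1=3.
Step 12. [r2c6∈{6}] r2c6 has the single candidate 6 ⇒ r2c6=6.
Step 13. [r5c3∈{5}] only 5 remains possible at r5c3, so r5c3=5.
Step 14. [r2c5∈{4}] nothing but 4 survives at r2c5, so r2c5=4.
Step 15. [r5c4∈{6}] r5c4's peers cover all but 6, so r5c4=6.
Step 16. [r4c3∈{6}] only 6 remains possible at r4c3 ⇒ r4c3=6.
Step 17. [r6c4∈{2}] r6c4 is down to just 2. So r6c4=2.

Answer: 6 1 4 3 2 5 / 5 3 2 1 4 6 / 1 5 3 4 6 2 / 4 2 6 5 1 3 / 2 4 5 6 3 1 / 3 6 1 2 5 4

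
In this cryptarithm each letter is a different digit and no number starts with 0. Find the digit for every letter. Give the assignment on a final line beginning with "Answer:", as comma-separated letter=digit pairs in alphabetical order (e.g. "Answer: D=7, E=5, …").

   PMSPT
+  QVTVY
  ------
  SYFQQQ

Step 1. [col 1: T + Y ≡ Q (mod 10)] several values work for Y in column 1 (T + Y ≡ Q (mod 10), carry-in 0); try Y=2, so Y=2.
Step 2. [col 1: T + Y ≡ Q (mod 10)] column 1 (T + Y ≡ Q (mod 10), carry-in 0) doesn't pin T yet; pick T=3 and continue. So T=3.
Step 3. [col 1: T + Y ≡ Q (mod 10)] column 1: given T=3, Y=2, carry-in 0, and digits 2,3 already taken and all letters distinct, T+Y≡Q (mod 10) forces Q=5 ⇒ Q=5.
Step 4. [col 2: P + V ≡ Q (mod 10)] no forcing yet in column 2 (carry-in 0); P=6 is free and consistent — try it, so P=6.
Step 5. [S] adding two 5-digit numbers gives at most 5+1 digits, and here it does — S is that final carry and must be 1. So S=1.
Step 6. [col 2: P + V ≡ Q (mod 10)] column 2: given P=6, Q=5, carry-in 0, and digits 1,2,3,5,6 already taken and all letters distinct, P+V≡Q (mod 10) forces V=9. So V=9.
Step 7. [col 4: M + V ≡ F (mod 10)] in column 4 we have M+V≡F with carry-in 0; given V=9 and digits 1,2,3,5,6,9 already taken and all letters distinct, that pins M to 8. So M=8.
Step 8. [col 4: M + V ≡ F (mod 10)] column 4: given M=8, V=9, carry-in 0, and digits 1,2,3,5,6,8,9 already taken and all letters distinct, M+V≡F (mod 10) forces F=7. So F=7.

Answer: F=7, M=8, P=6, Q=5, S=1, T=3, V=9, Y=2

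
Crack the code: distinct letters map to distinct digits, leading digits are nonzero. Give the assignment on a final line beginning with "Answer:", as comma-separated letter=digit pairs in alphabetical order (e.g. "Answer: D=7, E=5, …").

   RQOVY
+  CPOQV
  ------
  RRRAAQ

Step 1. [col 1: Y + V ≡ Q (mod 10)] several values work for Y in column 1 (Y + V ≡ Q (mod 10), carry-in 0); try Y=2, so Y=2.
Step 2. [col 1: Y + V ≡ Q (mod 10)] no forcing yet in column 1 (carry-in 0); Q=5 is free and consistent — try it, so Q=5.
Step 3. [col 1: Y + V ≡ Q (mod 10)] from column 1 (Y=2, Q=5, carry-in 0, digits 2,5 already taken and all letters distinct): V must equal 3 ⇒ V=3.
Step 4. [R] R is the leading digit of a 6-digit sum of two 5-digit numbers; the final carry is exactly 1. So R=1.
Step 5. [col 2: V + Q ≡ A (mod 10)] from column 2 (V=3, Q=5, carry-in 0, digits 1,2,3,5 already taken and all letters distinct): A must equal 8 ⇒ A=8.
Step 6. [col 3: O + O ≡ A (mod 10)] O=4 is one option consistent with column 3 (O + O ≡ A (mod 10), carry-in 0) — take it ⇒ O=4.
Step 7. [col 4: Q + P ≡ R (mod 10)] from column 4 (Q=5, R=1, carry-in 0, digits 1,2,3,4,5,8 already taken and all letters distinct): P must equal 6. So P=6.
Step 8. [col 5: R + C ≡ R (mod 10)] column 5 reads R+C+carry(1)=R with R=1; with digits 1,2,3,4,5,6,8 already taken and all letters distinct, the only value for C is 9 ⇒ C=9.

Answer: A=8, C=9, O=4, P=6, Q=5, R=1, V=3, Y=2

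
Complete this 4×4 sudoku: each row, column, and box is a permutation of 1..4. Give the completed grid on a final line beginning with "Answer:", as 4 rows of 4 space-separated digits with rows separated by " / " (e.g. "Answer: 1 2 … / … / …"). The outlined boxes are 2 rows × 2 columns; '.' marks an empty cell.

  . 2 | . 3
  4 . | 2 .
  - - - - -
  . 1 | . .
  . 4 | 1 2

Step 1. [r3c3∈{3,4}] 3 has one home in col 3: r3c3. So r3c3=3.
Step 2. [r1c1∈{1}] r1c1 has the single candidate 1 ⇒ r1c1=1.
Step 3. [r3c1∈{2}] nothing but 2 survives at r3c1 ⇒ r3c1=2.
Step 4. [r4c1∈{3}] r4c1's peers cover all but 3 ⇒ r4c1=3.
Step 5. [r2c4∈{1}] only 1 remains possible at r2c4. So r2c4=1.
Step 6. [r3c4∈{4}] r3c4's peers cover all but 4, so r3c4=4.
Step 7. [r1c3∈{4}] only 4 remains possible at r1c3, so r1c3=4.
Step 8. [r2c2∈{3}] r2c2's peers cover all but 3. So r2c2=3.

Answer: 1 2 4 3 / 4 3 2 1 / 2 1 3 4 / 3 4 1 2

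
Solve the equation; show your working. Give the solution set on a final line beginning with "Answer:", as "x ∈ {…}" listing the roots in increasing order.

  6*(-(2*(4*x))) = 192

Step 1. [6*(-(2*(4*x))) = 192] 6 out front; divide by 6, so div: -(2*(4*x)) = 32.
Step 2. [-(2*(4*x)) = 32] leading − — multiply by −1. So neg: 2*(4*x) = -32.
Step 3. [2*(4*x) = -32] LHS = 2·(…); ÷2 both sides. So div: 4*x = -16.
Step 4. [4*x = -16] divide by the outer 4 ⇒ div: x = -4.

Answer: x ∈ {-4}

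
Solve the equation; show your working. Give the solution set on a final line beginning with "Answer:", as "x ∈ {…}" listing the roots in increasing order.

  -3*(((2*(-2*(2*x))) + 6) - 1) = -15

Step 1. [-3*(((2*(-2*(2*x))) + 6) - 1) = -15] leading coefficient -3: divide by -3. So div: ((2*(-2*(2*x))) + 6) - 1 = 5.
Step 2. [((2*(-2*(2*x))) + 6) - 1 = 5] add 1: x sits inside (… - 1) ⇒ sub: (2*(-2*(2*x))) + 6 = 6.
Step 3. [(2*(-2*(2*x))) + 6 = 6] +6 is outermost — subtract 6 both sides. So sub: 2*(-2*(2*x)) = 0.
Step 4. [2*(-2*(2*x)) = 0] 2·(inner) — divide through by 2. So div: -2*(2*x) = 0.
Step 5. [-2*(2*x) = 0] -2 out front; divide by -2 ⇒ div: 2*x = 0.
Step 6. [2*x = 0] LHS = 2·(…); ÷2 both sides ⇒ div: x = 0.

Answer: x ∈ {0}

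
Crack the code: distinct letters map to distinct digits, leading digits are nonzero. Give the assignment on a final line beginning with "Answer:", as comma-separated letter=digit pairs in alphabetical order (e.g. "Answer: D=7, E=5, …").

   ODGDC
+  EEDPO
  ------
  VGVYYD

Step 1. [col 1: C + O ≡ D (mod 10)] no forcing yet in column 1 (carry-in 0); O=7 is free and consistent — try it. So O=7.
Step 2. [col 1: C + O ≡ D (mod 10)] several values work for D in column 1 (C + O ≡ D (mod 10), carry-in 0); try D=5, so D=5.
Step 3. [col 1: C + O ≡ D (mod 10)] column 1: given O=7, D=5, carry-in 0, and digits 5,7 already taken and all letters distinct, C+O≡D (mod 10) forces C=8, so C=8.
Step 4. [col 2: D + P ≡ Y (mod 10)] column 2 (D + P ≡ Y (mod 10), carry-in 1) doesn't pin Y yet; pick Y=9 and continue, so Y=9.
Step 5. [V] V is the leading digit of a 6-digit sum of two 5-digit numbers; the final carry is exactly 1. So V=1.
Step 6. [col 2: D + P ≡ Y (mod 10)] from column 2 (D=5, Y=9, carry-in 1, digits 1,5,7,8,9 already taken and all letters distinct): P must equal 3. So P=3.
Step 7. [col 3: G + D ≡ Y (mod 10)] in column 3 we have G+D≡Y with carry-in 0; given D=5, Y=9 and digits 1,3,5,7,8,9 already taken and all letters distinct, that pins G to 4 ⇒ G=4.
Step 8. [col 4: D + E ≡ V (mod 10)] from column 4 (D=5, V=1, carry-in 0, digits 1,3,4,5,7,8,9 already taken and all letters distinct): E must equal 6, so E=6.

Answer: C=8, D=5, E=6, G=4, O=7, P=3, V=1, Y=9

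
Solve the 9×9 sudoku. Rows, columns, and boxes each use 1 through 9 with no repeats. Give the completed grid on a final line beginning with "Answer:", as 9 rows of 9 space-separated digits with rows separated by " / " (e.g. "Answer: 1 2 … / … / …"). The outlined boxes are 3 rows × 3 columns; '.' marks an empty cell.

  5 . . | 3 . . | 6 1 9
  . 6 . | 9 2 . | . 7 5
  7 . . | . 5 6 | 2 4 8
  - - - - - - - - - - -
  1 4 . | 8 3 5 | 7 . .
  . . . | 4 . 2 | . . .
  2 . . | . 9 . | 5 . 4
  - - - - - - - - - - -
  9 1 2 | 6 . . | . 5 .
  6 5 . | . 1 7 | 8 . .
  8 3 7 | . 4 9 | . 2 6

Step 1. [r5c1∈{3}] r5c1 is down to just 3 ⇒ r5c1=3.
Step 2. [r5c7∈{1,9}] across col 7, 9 lands solely at r5c7, so r5c7=9.
Step 3. [r2c1∈{4}] r2c1 is down to just 4 ⇒ r2c1=4.
Step 4. [r1c3∈{8}] r1c3 has the single candidate 8 ⇒ r1c3=8.
Step 5. [r3c3∈{1,3,9}] row 3 places 3 nowhere but r3c3, so r3c3=3.
Step 6. [r6c8∈{3,6,8}] across row 6, 3 lands solely at r6c8, so r6c8=3.
Step 7. [r5c5∈{6,7}] in col 5, 6 fits only at r5c5. So r5c5=6.
Step 8. [r7c6∈{3,8}] 3 has one home in col 6: r7c6, so r7c6=3.
Step 9. [r3c4∈{1}] nothing but 1 survives at r3c4 ⇒ r3c4=1.
Step 10. [r6c2∈{7,8}] row 6 places 8 nowhere but r6c2. So r6c2=8.
Step 11. [r4c8∈{6}] r4c8 is down to just 6. So r4c8=6.
Step 12. [r4c3∈{9}] only 9 remains possible at r4c3. So r4c3=9.
Step 13. [r8c8∈{9}] nothing but 9 survives at r8c8, so r8c8=9.
Step 14. [r2c6∈{8}] only 8 remains possible at r2c6 ⇒ r2c6=8.
Step 15. [r8c4∈{2}] only 2 remains possible at r8c4, so r8c4=2.
Step 16. [r5c2∈{7}] r5c2 is down to just 7, so r5c2=7.
Step 17. [r4c9∈{2}] r4c9 is down to just 2 ⇒ r4c9=2.
Step 18. [r8c9∈{3}] r8c9's peers cover all but 3 ⇒ r8c9=3.
Step 19. [r6c3∈{6}] r6c3 is down to just 6. So r6c3=6.
Step 20. [r6c4∈{7}] r6c4 has the single candidate 7 ⇒ r6c4=7.
Step 21. [r7c7∈{4}] r7c7's peers cover all but 4. So r7c7=4.
Step 22. [r8c3∈{4}] nothing but 4 survives at r8c3, so r8c3=4.
Step 23. [r5c9∈{1}] nothing but 1 survives at r5c9, so r5c9=1.
Step 24. [r9c7∈{1}] nothing but 1 survives at r9c7, so r9c7=1.
Step 25. [r3c2∈{9}] nothing but 9 survives at r3c2 ⇒ r3c2=9.
Step 26. [r1c6∈{4}] r1c6's peers cover all but 4. So r1c6=4.
Step 27. [r9c4∈{5}] nothing but 5 survives at r9c4 ⇒ r9c4=5.
Step 28. [r2c3∈{1}] r2c3's peers cover all but 1, so r2c3=1.
Step 29. [r1c2∈{2}] r1c2's peers cover all but 2. So r1c2=2.
Step 30. [r2c7∈{3}] r2c7's peers cover all but 3, so r2c7=3.
Step 31. [r6c6∈{1}] r6c6's peers cover all but 1. So r6c6=1.
Step 32. [r7c5∈{8}] r7c5 has the single candidate 8 ⇒ r7c5=8.
Step 33. [r5c3∈{5}] only 5 remains possible at r5c3, so r5c3=5.
Step 34. [r7c9∈{7}] nothing but 7 survives at r7c9 ⇒ r7c9=7.
Step 35. [r1c5∈{7}] r1c5 is down to just 7. So r1c5=7.
Step 36. [r5c8∈{8}] r5c8's peers cover all but 8, so r5c8=8.

Answer: 5 2 8 3 7 4 6 1 9 / 4 6 1 9 2 8 3 7 5 / 7 9 3 1 5 6 2 4 8 / 1 4 9 8 3 5 7 6 2 / 3 7 5 4 6 2 9 8 1 / 2 8 6 7 9 1 5 3 4 / 9 1 2 6 8 3 4 5 7 / 6 5 4 2 1 7 8 9 3 / 8 3 7 5 4 9 1 2 6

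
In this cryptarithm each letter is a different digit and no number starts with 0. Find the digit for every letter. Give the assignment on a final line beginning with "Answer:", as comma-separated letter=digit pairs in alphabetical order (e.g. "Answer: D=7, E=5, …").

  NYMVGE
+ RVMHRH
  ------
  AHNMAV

Step 1. [col 1: E + H ≡ V (mod 10)] V=6 is one option consistent with column 1 (E + H ≡ V (mod 10), carry-in 0) — take it. So V=6.
Step 2. [col 1: E + H ≡ V (mod 10)] no forcing yet in column 1 (carry-in 0); H=9 is free and consistent — try it. So H=9.
Step 3. [col 1: E + H ≡ V (mod 10)] from column 1 (H=9, V=6, carry-in 0, digits 6,9 already taken and all letters distinct): E must equal 7 ⇒ E=7.
Step 4. [col 2: G + R ≡ A (mod 10)] R=3 is one option consistent with column 2 (G + R ≡ A (mod 10), carry-in 1) — take it. So R=3.
Step 5. [col 2: G + R ≡ A (mod 10)] no forcing yet in column 2 (carry-in 1); G=0 is free and consistent — try it ⇒ G=0.
Step 6. [col 2: G + R ≡ A (mod 10)] from column 2 (G=0, R=3, carry-in 1, digits 0,3,6,7,9 already taken and all letters distinct): A must equal 4, so A=4.
Step 7. [col 3: V + H ≡ M (mod 10)] column 3: given V=6, H=9, carry-in 0, and digits 0,3,4,6,7,9 already taken and all letters distinct, V+H≡M (mod 10) forces M=5 ⇒ M=5.
Step 8. [col 4: M + M ≡ N (mod 10)] column 4: given M=5, carry-in 1, and digits 0,3,4,5,6,7,9 already taken and all letters distinct, M+M≡N (mod 10) forces N=1, so N=1.
Step 9. [col 5: Y + V ≡ H (mod 10)] column 5: given V=6, H=9, carry-in 1, and digits 0,1,3,4,5,6,7,9 already taken and all letters distinct, Y+V≡H (mod 10) forces Y=2, so Y=2.

Answer: A=4, E=7, G=0, H=9, M=5, N=1, R=3, V=6, Y=2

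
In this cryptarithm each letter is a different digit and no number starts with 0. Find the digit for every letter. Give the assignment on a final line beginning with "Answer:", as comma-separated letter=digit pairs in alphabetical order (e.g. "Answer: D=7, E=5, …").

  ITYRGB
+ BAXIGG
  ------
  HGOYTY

Step 1. [col 1: B + G ≡ Y (mod 10)] several values work for Y in column 1 (B + G ≡ Y (mod 10), carry-in 0); try Y=2, so Y=2.
Step 2. [col 1: B + G ≡ Y (mod 10)] several values work for G in column 1 (B + G ≡ Y (mod 10), carry-in 0); try G=8. So G=8.
Step 3. [col 1: B + G ≡ Y (mod 10)] from column 1 (G=8, Y=2, carry-in 0, digits 2,8 already taken and all letters distinct): B must equal 4 ⇒ B=4.
Step 4. [col 2: G + G ≡ T (mod 10)] column 2: given G=8, carry-in 1, and digits 2,4,8 already taken and all letters distinct, G+G≡T (mod 10) forces T=7, so T=7.
Step 5. [col 3: R + I ≡ Y (mod 10)] I=5 is one option consistent with column 3 (R + I ≡ Y (mod 10), carry-in 1) — take it. So I=5.
Step 6. [col 3: R + I ≡ Y (mod 10)] column 3 reads R+I+carry(1)=Y with I=5, Y=2; with digits 2,4,5,7,8 already taken and all letters distinct, the only value for R is 6, so R=6.
Step 7. [col 4: Y + X ≡ O (mod 10)] column 4: given Y=2, carry-in 1, and digits 2,4,5,6,7,8 already taken and all letters distinct, Y+X≡O (mod 10) forces X=0, so X=0.
Step 8. [col 4: Y + X ≡ O (mod 10)] from column 4 (Y=2, X=0, carry-in 1, digits 0,2,4,5,6,7,8 already taken and all letters distinct): O must equal 3. So O=3.
Step 9. [col 5: T + A ≡ G (mod 10)] from column 5 (T=7, G=8, carry-in 0, digits 0,2,3,4,5,6,7,8 already taken and all letters distinct): A must equal 1, so A=1.
Step 10. [col 6: I + B ≡ H (mod 10)] column 6 reads I+B+carry(0)=H with I=5, B=4; with digits 0,1,2,3,4,5,6,7,8 already taken and all letters distinct, the only value for H is 9, so H=9.

Answer: A=1, B=4, G=8, H=9, I=5, O=3, R=6, T=7, X=0, Y=2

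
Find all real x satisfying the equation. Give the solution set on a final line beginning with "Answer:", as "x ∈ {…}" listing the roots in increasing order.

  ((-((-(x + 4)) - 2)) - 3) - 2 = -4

Step 1. [((-((-(x + 4)) - 2)) - 3) - 2 = -4] 2 comes off first (add 2). So sub: (-((-(x + 4)) - 2)) - 3 = -2.
Step 2. [(-((-(x + 4)) - 2)) - 3 = -2] add 3: x sits inside (… - 3) ⇒ sub: -((-(x + 4)) - 2) = 1.
Step 3. [-((-(x + 4)) - 2) = 1] leading − — multiply by −1, so neg: (-(x + 4)) - 2 = -1.
Step 4. [(-(x + 4)) - 2 = -1] -2 is outermost — add 2 both sides, so sub: -(x + 4) = 1.
Step 5. [-(x + 4) = 1] leading − — multiply by −1. So neg: x + 4 = -1.
Step 6. [x + 4 = -1] subtract 4: x sits inside (… + 4), so sub: x = -5.

Answer: x ∈ {-5}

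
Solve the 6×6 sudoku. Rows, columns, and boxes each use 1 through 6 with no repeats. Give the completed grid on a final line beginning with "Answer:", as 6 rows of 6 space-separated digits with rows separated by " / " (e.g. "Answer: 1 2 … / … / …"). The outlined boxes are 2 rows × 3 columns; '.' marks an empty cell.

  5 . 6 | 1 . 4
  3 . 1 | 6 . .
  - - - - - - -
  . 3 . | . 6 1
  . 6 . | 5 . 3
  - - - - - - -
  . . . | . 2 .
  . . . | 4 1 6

Step 1. [r3c3∈{2,4,5}] row 3 places 5 nowhere but r3c3, so r3c3=5.
Step 2. [r6c1∈{2}] r6c1 is down to just 2 ⇒ r6c1=2.
Step 3. [r3c1∈{4}] only 4 remains possible at r3c1. So r3c1=4.
Step 4. [r5c2∈{1,4,5}] 1 has one home in col 2: r5c2 ⇒ r5c2=1.
Step 5. [r2c6∈{2,5}] r2c6 is the only open cell in col 6 admitting 2 ⇒ r2c6=2.
Step 6. [r6c3∈{3}] r6c3 is down to just 3. So r6c3=3.
Step 7. [r4c5∈{4}] only 4 remains possible at r4c5, so r4c5=4.
Step 8. [r2c2∈{4}] nothing but 4 survives at r2c2, so r2c2=4.
Step 9. [r3c4∈{2}] only 2 remains possible at r3c4 ⇒ r3c4=2.
Step 10. [r5c4∈{3}] only 3 remains possible at r5c4 ⇒ r5c4=3.
Step 11. [r1c5∈{3}] nothing but 3 survives at r1c5. So r1c5=3.
Step 12. [r5c6∈{5}] only 5 remains possible at r5c6. So r5c6=5.
Step 13. [r6c2∈{5}] nothing but 5 survives at r6c2, so r6c2=5.
Step 14. [r4c3∈{2}] r4c3 has the single candidate 2, so r4c3=2.
Step 15. [r1c2∈{2}] only 2 remains possible at r1c2. So r1c2=2.
Step 16. [r2c5∈{5}] r2c5 has the single candidate 5 ⇒ r2c5=5.
Step 17. [r4c1∈{1}] r4c1's peers cover all but 1 ⇒ r4c1=1.
Step 18. [r5c1∈{6}] r5c1's peers cover all but 6 ⇒ r5c1=6.
Step 19. [r5c3∈{4}] r5c3's peers cover all but 4, so r5c3=4.

Answer: 5 2 6 1 3 4 / 3 4 1 6 5 2 / 4 3 5 2 6 1 / 1 6 2 5 4 3 / 6 1 4 3 2 5 / 2 5 3 4 1 6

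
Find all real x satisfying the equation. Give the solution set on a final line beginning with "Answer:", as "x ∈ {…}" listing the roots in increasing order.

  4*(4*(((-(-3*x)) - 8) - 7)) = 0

Step 1. [4*(4*(((-(-3*x)) - 8) - 7)) = 0] 4 out front; divide by 4, so div: 4*(((-(-3*x)) - 8) - 7) = 0.
Step 2. [4*(((-(-3*x)) - 8) - 7) = 0] LHS = 4·(…); ÷4 both sides, so div: ((-(-3*x)) - 8) - 7 = 0.
Step 3. [((-(-3*x)) - 8) - 7 = 0] -7 is outermost — add 7 both sides, so sub: (-(-3*x)) - 8 = 7.
Step 4. [(-(-3*x)) - 8 = 7] add 8: x sits inside (… - 8), so sub: -(-3*x) = 15.
Step 5. [-(-3*x) = 15] leading − — multiply by −1. So neg: -3*x = -15.
Step 6. [-3*x = -15] -3 out front; divide by -3. So div: x = 5.

Answer: x ∈ {5}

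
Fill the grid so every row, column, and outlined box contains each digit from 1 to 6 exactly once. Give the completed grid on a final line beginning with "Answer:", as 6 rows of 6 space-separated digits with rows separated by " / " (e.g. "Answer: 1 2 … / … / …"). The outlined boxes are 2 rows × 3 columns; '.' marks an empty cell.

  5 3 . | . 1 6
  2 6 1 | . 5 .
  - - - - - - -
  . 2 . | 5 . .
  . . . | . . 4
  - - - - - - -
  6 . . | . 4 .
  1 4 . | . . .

Step 1. [r4c1∈{3}] r4c1 has the single candidate 3 ⇒ r4c1=3.
Step 2. [r2c6∈{3}] r2c6 is down to just 3 ⇒ r2c6=3.
Step 3. [r1c4∈{2,4}] row 1 places 2 nowhere but r1c4 ⇒ r1c4=2.
Step 4. [r5c2∈{5}] only 5 remains possible at r5c2, so r5c2=5.
Step 5. [r4c5∈{2,6}] r4c5 is the only open cell in row 4 admitting 2. So r4c5=2.
Step 6. [r3c5∈{3,6}] across row 3, 3 lands solely at r3c5. So r3c5=3.
Step 7. [r4c4∈{1,6}] 6 has one home in box 4: r4c4 ⇒ r4c4=6.
Step 8. [r6c4∈{3}] nothing but 3 survives at r6c4, so r6c4=3.
Step 9. [r6c3∈{2}] nothing but 2 survives at r6c3. So r6c3=2.
Step 10. [r3c1∈{4}] r3c1 has the single candidate 4. So r3c1=4.
Step 11. [r5c6∈{1,2}] 2 has one home in row 5: r5c6 ⇒ r5c6=2.
Step 12. [r5c3∈{3}] r5c3 has the single candidate 3. So r5c3=3.
Step 13. [r5c4∈{1}] nothing but 1 survives at r5c4, so r5c4=1.
Step 14. [r3c6∈{1}] r3c6 has the single candidate 1. So r3c6=1.
Step 15. [r4c2∈{1}] r4c2 has the single candidate 1 ⇒ r4c2=1.
Step 16. [r6c6∈{5}] r6c6 is down to just 5. So r6c6=5.
Step 17. [r4c3∈{5}] r4c3's peers cover all but 5 ⇒ r4c3=5.
Step 18. [r2c4∈{4}] only 4 remains possible at r2c4, so r2c4=4.
Step 19. [r1c3∈{4}] r1c3 has the single candidate 4. So r1c3=4.
Step 20. [r3c3∈{6}] r3c3 has the single candidate 6 ⇒ r3c3=6.
Step 21. [r6c5∈{6}] r6c5 has the single candidate 6, so r6c5=6.

Answer: 5 3 4 2 1 6 / 2 6 1 4 5 3 / 4 2 6 5 3 1 / 3 1 5 6 2 4 / 6 5 3 1 4 2 / 1 4 2 3 6 5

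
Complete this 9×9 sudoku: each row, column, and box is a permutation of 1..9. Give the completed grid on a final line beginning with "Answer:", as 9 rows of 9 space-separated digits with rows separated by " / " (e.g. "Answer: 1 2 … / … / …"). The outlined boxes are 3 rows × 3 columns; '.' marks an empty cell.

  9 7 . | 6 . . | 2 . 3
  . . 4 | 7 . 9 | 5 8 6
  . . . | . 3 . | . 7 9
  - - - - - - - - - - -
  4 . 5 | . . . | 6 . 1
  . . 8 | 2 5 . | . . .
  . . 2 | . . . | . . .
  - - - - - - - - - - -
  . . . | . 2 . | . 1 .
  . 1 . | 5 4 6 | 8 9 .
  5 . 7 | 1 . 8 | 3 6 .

Step 1. [r7c6∈{3,7}] 7 has one home in box 8: r7c6 ⇒ r7c6=7.
Step 2. [r7c7∈{4}] nothing but 4 survives at r7c7. So r7c7=4.
Step 3. [r4c6∈{3}] r4c6's peers cover all but 3 ⇒ r4c6=3.
Step 4. [r4c2∈{9}] nothing but 9 survives at r4c2. So r4c2=9.
Step 5. [r6c5∈{1,6,7,8,9}] in col 5, 6 fits only at r6c5. So r6c5=6.
Step 6. [r6c2∈{3}] nothing but 3 survives at r6c2. So r6c2=3.
Step 7. [r1c3∈{1}] only 1 remains possible at r1c3, so r1c3=1.
Step 8. [r3c6∈{1,2,4,5}] in col 6, 2 fits only at r3c6 ⇒ r3c6=2.
Step 9. [r6c9∈{4,5,7,8}] r6c9 is the only open cell in col 9 admitting 8. So r6c9=8.
Step 10. [r5c9∈{4,7}] col 9 places 4 nowhere but r5c9 ⇒ r5c9=4.
Step 11. [r3c4∈{4,8}] across row 3, 4 lands solely at r3c4, so r3c4=4.
Step 12. [r7c3∈{3,6,9}] across col 3, 9 lands solely at r7c3 ⇒ r7c3=9.
Step 13. [r5c2∈{6}] r5c2 is down to just 6, so r5c2=6.
Step 14. [r2c1∈{2,3}] in row 2, 3 fits only at r2c1 ⇒ r2c1=3.
Step 15. [r8c1∈{2}] only 2 remains possible at r8c1. So r8c1=2.
Step 16. [r5c6∈{1}] nothing but 1 survives at r5c6 ⇒ r5c6=1.
Step 17. [r7c1∈{6,8}] row 7 places 6 nowhere but r7c1, so r7c1=6.
Step 18. [r5c7∈{7,9}] r5c7 is the only open cell in row 5 admitting 9. So r5c7=9.
Step 19. [r6c1∈{1,7}] row 6 places 1 nowhere but r6c1 ⇒ r6c1=1.
Step 20. [r4c5∈{7,8}] 7 has one home in row 4: r4c5 ⇒ r4c5=7.
Step 21. [r3c2∈{5,8}] r3c2 is the only open cell in row 3 admitting 5, so r3c2=5.
Step 22. [r4c8∈{2}] r4c8 has the single candidate 2 ⇒ r4c8=2.
Step 23. [r5c1∈{7}] only 7 remains possible at r5c1 ⇒ r5c1=7.
Step 24. [r1c6∈{5}] only 5 remains possible at r1c6. So r1c6=5.
Step 25. [r7c9∈{5}] only 5 remains possible at r7c9. So r7c9=5.
Step 26. [r5c8∈{3}] r5c8 is down to just 3 ⇒ r5c8=3.
Step 27. [r2c2∈{2}] r2c2's peers cover all but 2. So r2c2=2.
Step 28. [r6c8∈{5}] r6c8 is down to just 5 ⇒ r6c8=5.
Step 29. [r4c4∈{8}] nothing but 8 survives at r4c4. So r4c4=8.
Step 30. [r7c4∈{3}] r7c4 has the single candidate 3, so r7c4=3.
Step 31. [r6c4∈{9}] r6c4's peers cover all but 9, so r6c4=9.
Step 32. [r8c3∈{3}] r8c3's peers cover all but 3. So r8c3=3.
Step 33. [r1c5∈{8}] r1c5 is down to just 8, so r1c5=8.
Step 34. [r6c6∈{4}] r6c6 has the single candidate 4. So r6c6=4.
Step 35. [r8c9∈{7}] nothing but 7 survives at r8c9. So r8c9=7.
Step 36. [r3c1∈{8}] only 8 remains possible at r3c1 ⇒ r3c1=8.
Step 37. [r9c9∈{2}] r9c9 is down to just 2 ⇒ r9c9=2.
Step 38. [r7c2∈{8}] r7c2's peers cover all but 8, so r7c2=8.
Step 39. [r2c5∈{1}] r2c5 has the single candidate 1. So r2c5=1.
Step 40. [r3c3∈{6}] r3c3 has the single candidate 6 ⇒ r3c3=6.
Step 41. [r9c2∈{4}] r9c2 is down to just 4. So r9c2=4.
Step 42. [r1c8∈{4}] r1c8's peers cover all but 4 ⇒ r1c8=4.
Step 43. [r6c7∈{7}] r6c7's peers cover all but 7, so r6c7=7.
Step 44. [r3c7∈{1}] r3c7 has the single candidate 1. So r3c7=1.
Step 45. [r9c5∈{9}] only 9 remains possible at r9c5, so r9c5=9.

Answer: 9 7 1 6 8 5 2 4 3 / 3 2 4 7 1 9 5 8 6 / 8 5 6 4 3 2 1 7 9 / 4 9 5 8 7 3 6 2 1 / 7 6 8 2 5 1 9 3 4 / 1 3 2 9 6 4 7 5 8 / 6 8 9 3 2 7 4 1 5 / 2 1 3 5 4 6 8 9 7 / 5 4 7 1 9 8 3 6 2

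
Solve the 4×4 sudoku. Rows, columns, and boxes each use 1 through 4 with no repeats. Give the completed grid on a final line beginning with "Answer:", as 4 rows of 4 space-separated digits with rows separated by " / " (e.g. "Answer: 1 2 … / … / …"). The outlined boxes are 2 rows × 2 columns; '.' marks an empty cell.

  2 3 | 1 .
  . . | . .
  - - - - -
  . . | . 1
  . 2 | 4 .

Step 1. [r4c4∈{3}] r4c4 has the single candidate 3, so r4c4=3.
Step 2. [r3c2∈{4}] only 4 remains possible at r3c2 ⇒ r3c2=4.
Step 3. [r2c1∈{1,4}] across col 1, 4 lands solely at r2c1 ⇒ r2c1=4.
Step 4. [r2c3∈{2,3}] in row 2, 3 fits only at r2c3, so r2c3=3.
Step 5. [r3c3∈{2}] r3c3 is down to just 2 ⇒ r3c3=2.
Step 6. [r1c4∈{4}] r1c4's peers cover all but 4, so r1c4=4.
Step 7. [r4c1∈{1}] r4c1 is down to just 1 ⇒ r4c1=1.
Step 8. [r3c1∈{3}] r3c1 is down to just 3, so r3c1=3.
Step 9. [r2c4∈{2}] nothing but 2 survives at r2c4, so r2c4=2.
Step 10. [r2c2∈{1}] only 1 remains possible at r2c2, so r2c2=1.

Answer: 2 3 1 4 / 4 1 3 2 / 3 4 2 1 / 1 2 4 3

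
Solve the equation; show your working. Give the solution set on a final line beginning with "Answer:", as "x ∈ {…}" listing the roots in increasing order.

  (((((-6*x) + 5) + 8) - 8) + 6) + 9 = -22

Step 1. [(((((-6*x) + 5) + 8) - 8) + 6) + 9 = -22] 9 comes off first (subtract 9) ⇒ sub: ((((-6*x) + 5) + 8) - 8) + 6 = -31.
Step 2. [((((-6*x) + 5) + 8) - 8) + 6 = -31] the outer +6 inverts by subtracting 6. So sub: (((-6*x) + 5) + 8) - 8 = -37.
Step 3. [(((-6*x) + 5) + 8) - 8 = -37] -8 is outermost — add 8 both sides. So sub: ((-6*x) + 5) + 8 = -29.
Step 4. [((-6*x) + 5) + 8 = -29] subtract 8: x sits inside (… + 8), so sub: (-6*x) + 5 = -37.
Step 5. [(-6*x) + 5 = -37] the outer +5 inverts by subtracting 5 ⇒ sub: -6*x = -42.
Step 6. [-6*x = -42] -6·(inner) — divide through by -6, so div: x = 7.

Answer: x ∈ {7}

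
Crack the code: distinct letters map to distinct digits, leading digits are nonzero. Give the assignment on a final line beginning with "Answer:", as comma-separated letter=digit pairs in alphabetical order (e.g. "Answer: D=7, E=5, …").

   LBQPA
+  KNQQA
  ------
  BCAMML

Step 1. [B] adding two 5-digit numbers gives at most 5+1 digits, and here it does — B is that final carry and must be 1 ⇒ B=1.
Step 2. [col 1: A + A ≡ L (mod 10)] L=4 is one option consistent with column 1 (A + A ≡ L (mod 10), carry-in 0) — take it, so L=4.
Step 3. [col 1: A + A ≡ L (mod 10)] A=2 is one option consistent with column 1 (A + A ≡ L (mod 10), carry-in 0) — take it, so A=2.
Step 4. [col 2: P + Q ≡ M (mod 10)] no forcing yet in column 2 (carry-in 0); M=5 is free and consistent — try it ⇒ M=5.
Step 5. [col 2: P + Q ≡ M (mod 10)] column 2 (P + Q ≡ M (mod 10), carry-in 0) doesn't pin Q yet; pick Q=7 and continue. So Q=7.
Step 6. [col 2: P + Q ≡ M (mod 10)] in column 2 we have P+Q≡M with carry-in 0; given Q=7, M=5 and digits 1,2,4,5,7 already taken and all letters distinct, that pins P to 8, so P=8.
Step 7. [col 4: B + N ≡ A (mod 10)] from column 4 (B=1, A=2, carry-in 1, digits 1,2,4,5,7,8 already taken and all letters distinct): N must equal 0 ⇒ N=0.
Step 8. [col 5: L + K ≡ C (mod 10)] from column 5 (L=4, carry-in 0, digits 0,1,2,4,5,7,8 already taken and all letters distinct): K must equal 9, so K=9.
Step 9. [col 5: L + K ≡ C (mod 10)] column 5 reads L+K+carry(0)=C with L=4, K=9; with digits 0,1,2,4,5,7,8,9 already taken and all letters distinct, the only value for C is 3 ⇒ C=3.

Answer: A=2, B=1, C=3, K=9, L=4, M=5, N=0, P=8, Q=7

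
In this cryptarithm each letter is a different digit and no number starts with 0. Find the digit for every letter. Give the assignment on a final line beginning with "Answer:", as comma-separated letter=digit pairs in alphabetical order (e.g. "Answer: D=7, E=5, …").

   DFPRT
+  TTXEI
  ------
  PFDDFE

Step 1. [P] the sum has 6 digits but both addends have 5; that extra leading digit P is the final carry, namely 1, so P=1.
Step 2. [col 1: T + I ≡ E (mod 10)] several values work for T in column 1 (T + I ≡ E (mod 10), carry-in 0); try T=5. So T=5.
Step 3. [col 1: T + I ≡ E (mod 10)] several values work for E in column 1 (T + I ≡ E (mod 10), carry-in 0); try E=8, so E=8.
Step 4. [col 1: T + I ≡ E (mod 10)] column 1 reads T+I+carry(0)=E with T=5, E=8; with digits 1,5,8 already taken and all letters distinct, the only value for I is 3 ⇒ I=3.
Step 5. [col 2: R + E ≡ F (mod 10)] R=6 is one option consistent with column 2 (R + E ≡ F (mod 10), carry-in 0) — take it ⇒ R=6.
Step 6. [col 2: R + E ≡ F (mod 10)] column 2: given R=6, E=8, carry-in 0, and digits 1,3,5,6,8 already taken and all letters distinct, R+E≡F (mod 10) forces F=4, so F=4.
Step 7. [col 3: P + X ≡ D (mod 10)] no forcing yet in column 3 (carry-in 1); X=7 is free and consistent — try it, so X=7.
Step 8. [col 3: P + X ≡ D (mod 10)] column 3 reads P+X+carry(1)=D with P=1, X=7; with digits 1,3,4,5,6,7,8 already taken and all letters distinct, the only value for D is 9, so D=9.

Answer: D=9, E=8, F=4, I=3, P=1, R=6, T=5, X=7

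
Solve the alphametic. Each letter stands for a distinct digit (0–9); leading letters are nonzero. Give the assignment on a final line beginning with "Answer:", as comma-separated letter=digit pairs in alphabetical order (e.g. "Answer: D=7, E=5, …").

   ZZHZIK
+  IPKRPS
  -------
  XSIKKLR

Step 1. [col 1: K + S ≡ R (mod 10)] column 1 (K + S ≡ R (mod 10), carry-in 0) doesn't pin S yet; pick S=2 and continue ⇒ S=2.
Step 2. [col 1: K + S ≡ R (mod 10)] column 1 (K + S ≡ R (mod 10), carry-in 0) doesn't pin R yet; pick R=5 and continue ⇒ R=5.
Step 3. [col 1: K + S ≡ R (mod 10)] in column 1 we have K+S≡R with carry-in 0; given S=2, R=5 and digits 2,5 already taken and all letters distinct, that pins K to 3. So K=3.
Step 4. [col 2: I + P ≡ L (mod 10)] no forcing yet in column 2 (carry-in 0); I=4 is free and consistent — try it. So I=4.
Step 5. [col 2: I + P ≡ L (mod 10)] several values work for P in column 2 (I + P ≡ L (mod 10), carry-in 0); try P=6, so P=6.
Step 6. [col 2: I + P ≡ L (mod 10)] column 2 reads I+P+carry(0)=L with I=4, P=6; with digits 2,3,4,5,6 already taken and all letters distinct, the only value for L is 0 ⇒ L=0.
Step 7. [col 3: Z + R ≡ K (mod 10)] from column 3 (R=5, K=3, carry-in 1, digits 0,2,3,4,5,6 already taken and all letters distinct): Z must equal 7 ⇒ Z=7.
Step 8. [col 4: H + K ≡ K (mod 10)] from column 4 (K=3, carry-in 1, digits 0,2,3,4,5,6,7 already taken and all letters distinct): H must equal 9, so H=9.
Step 9. [col 7: carry → X] from column 7 (nothing yet, carry-in 1, digits 0,2,3,4,5,6,7,9 already taken and all letters distinct): X must equal 1 ⇒ X=1.

Answer: H=9, I=4, K=3, L=0, P=6, R=5, S=2, X=1, Z=7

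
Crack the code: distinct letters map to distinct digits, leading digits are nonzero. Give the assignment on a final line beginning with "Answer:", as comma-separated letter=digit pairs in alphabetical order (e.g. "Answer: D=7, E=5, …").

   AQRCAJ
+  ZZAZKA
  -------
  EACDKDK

Step 1. [E] the sum has 7 digits but both addends have 6; that extra leading digit E is the final carry, namely 1, so E=1.
Step 2. [col 1: J + A ≡ K (mod 10)] no forcing yet in column 1 (carry-in 0); A=3 is free and consistent — try it, so A=3.
Step 3. [col 1: J + A ≡ K (mod 10)] no forcing yet in column 1 (carry-in 0); J=2 is free and consistent — try it, so J=2.
Step 4. [col 1: J + A ≡ K (mod 10)] from column 1 (J=2, A=3, carry-in 0, digits 1,2,3 already taken and all letters distinct): K must equal 5, so K=5.
Step 5. [col 2: A + K ≡ D (mod 10)] from column 2 (A=3, K=5, carry-in 0, digits 1,2,3,5 already taken and all letters distinct): D must equal 8. So D=8.
Step 6. [col 3: C + Z ≡ K (mod 10)] C=6 is one option consistent with column 3 (C + Z ≡ K (mod 10), carry-in 0) — take it ⇒ C=6.
Step 7. [col 3: C + Z ≡ K (mod 10)] column 3: given C=6, K=5, carry-in 0, and digits 1,2,3,5,6,8 already taken and all letters distinct, C+Z≡K (mod 10) forces Z=9 ⇒ Z=9.
Step 8. [col 4: R + A ≡ D (mod 10)] from column 4 (A=3, D=8, carry-in 1, digits 1,2,3,5,6,8,9 already taken and all letters distinct): R must equal 4, so R=4.
Step 9. [col 5: Q + Z ≡ C (mod 10)] in column 5 we have Q+Z≡C with carry-in 0; given Z=9, C=6 and digits 1,2,3,4,5,6,8,9 already taken and all letters distinct, that pins Q to 7. So Q=7.

Answer: A=3, C=6, D=8, E=1, J=2, K=5, Q=7, R=4, Z=9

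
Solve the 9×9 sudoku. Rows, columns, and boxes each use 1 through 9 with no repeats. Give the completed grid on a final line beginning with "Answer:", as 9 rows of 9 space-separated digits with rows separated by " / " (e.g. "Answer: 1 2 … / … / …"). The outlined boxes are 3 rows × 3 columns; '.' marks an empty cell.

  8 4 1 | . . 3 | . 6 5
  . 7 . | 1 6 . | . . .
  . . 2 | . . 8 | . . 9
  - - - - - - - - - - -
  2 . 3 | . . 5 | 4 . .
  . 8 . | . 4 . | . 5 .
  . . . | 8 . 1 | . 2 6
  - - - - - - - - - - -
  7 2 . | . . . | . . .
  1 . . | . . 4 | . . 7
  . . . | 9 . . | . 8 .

Step 1. [r7c6∈{6}] nothing but 6 survives at r7c6. So r7c6=6.
Step 2. [r1c5∈{2,7,9}] across row 1, 9 lands solely at r1c5. So r1c5=9.
Step 3. [r4c5∈{7}] r4c5 has the single candidate 7, so r4c5=7.
Step 4. [r3c5∈{5}] only 5 remains possible at r3c5, so r3c5=5.
Step 5. [r3c8∈{1,3,4,7}] in col 8, 7 fits only at r3c8 ⇒ r3c8=7.
Step 6. [r2c6∈{2}] r2c6 has the single candidate 2, so r2c6=2.
Step 7. [r9c9∈{1,2,3,4}] r9c9 is the only open cell in col 9 admitting 2. So r9c9=2.
Step 8. [r6c5∈{3}] r6c5 has the single candidate 3 ⇒ r6c5=3.
Step 9. [r4c2∈{1,6,9}] across col 2, 1 lands solely at r4c2. So r4c2=1.
Step 10. [r7c8∈{1,3,4,9}] in col 8, 1 fits only at r7c8. So r7c8=1.
Step 11. [r7c9∈{3,4}] across box 9, 4 lands solely at r7c9 ⇒ r7c9=4.
Step 12. [r5c6∈{9}] nothing but 9 survives at r5c6. So r5c6=9.
Step 13. [r5c1∈{6}] only 6 remains possible at r5c1, so r5c1=6.
Step 14. [r3c1∈{3}] r3c1 has the single candidate 3, so r3c1=3.
Step 15. [r3c2∈{6}] only 6 remains possible at r3c2. So r3c2=6.
Step 16. [r5c3∈{7}] r5c3's peers cover all but 7, so r5c3=7.
Step 17. [r5c9∈{1,3}] in col 9, 1 fits only at r5c9. So r5c9=1.
Step 18. [r5c7∈{3}] r5c7 has the single candidate 3 ⇒ r5c7=3.
Step 19. [r8c8∈{3,9}] 3 has one home in box 9: r8c8, so r8c8=3.
Step 20. [r7c5∈{8}] only 8 remains possible at r7c5. So r7c5=8.
Step 21. [r8c3∈{5,6,8,9}] r8c3 is the only open cell in row 8 admitting 8. So r8c3=8.
Step 22. [r8c7∈{5,6,9}] 6 has one home in row 8: r8c7. So r8c7=6.
Step 23. [r9c7∈{5}] r9c7 is down to just 5, so r9c7=5.
Step 24. [r8c2∈{5,9}] in row 8, 9 fits only at r8c2 ⇒ r8c2=9.
Step 25. [r7c3∈{5}] only 5 remains possible at r7c3. So r7c3=5.
Step 26. [r2c3∈{9}] r2c3's peers cover all but 9. So r2c3=9.
Step 27. [r6c1∈{4,5,9}] across col 1, 9 lands solely at r6c1. So r6c1=9.
Step 28. [r2c9∈{3,8}] r2c9 is the only open cell in row 2 admitting 3 ⇒ r2c9=3.
Step 29. [r6c3∈{4}] nothing but 4 survives at r6c3, so r6c3=4.
Step 30. [r8c4∈{2,5}] in row 8, 5 fits only at r8c4. So r8c4=5.
Step 31. [r3c4∈{4}] r3c4's peers cover all but 4, so r3c4=4.
Step 32. [r7c7∈{9}] only 9 remains possible at r7c7, so r7c7=9.
Step 33. [r1c7∈{2}] r1c7 has the single candidate 2 ⇒ r1c7=2.
Step 34. [r9c2∈{3}] r9c2 is down to just 3 ⇒ r9c2=3.
Step 35. [r6c2∈{5}] nothing but 5 survives at r6c2, so r6c2=5.
Step 36. [r2c8∈{4}] r2c8's peers cover all but 4 ⇒ r2c8=4.
Step 37. [r9c1∈{4}] only 4 remains possible at r9c1. So r9c1=4.
Step 38. [r2c7∈{8}] only 8 remains possible at r2c7, so r2c7=8.
Step 39. [r7c4∈{3}] r7c4 is down to just 3. So r7c4=3.
Step 40. [r3c7∈{1}] only 1 remains possible at r3c7, so r3c7=1.
Step 41. [r5c4∈{2}] nothing but 2 survives at r5c4 ⇒ r5c4=2.
Step 42. [r6c7∈{7}] only 7 remains possible at r6c7. So r6c7=7.
Step 43. [r1c4∈{7}] only 7 remains possible at r1c4, so r1c4=7.
Step 44. [r9c6∈{7}] r9c6 has the single candidate 7. So r9c6=7.
Step 45. [r2c1∈{5}] r2c1's peers cover all but 5 ⇒ r2c1=5.
Step 46. [r4c8∈{9}] r4c8 has the single candidate 9. So r4c8=9.
Step 47. [r9c5∈{1}] r9c5's peers cover all but 1. So r9c5=1.
Step 48. [r9c3∈{6}] r9c3's peers cover all but 6 ⇒ r9c3=6.
Step 49. [r8c5∈{2}] r8c5's peers cover all but 2 ⇒ r8c5=2.
Step 50. [r4c4∈{6}] r4c4's peers cover all but 6. So r4c4=6.
Step 51. [r4c9∈{8}] nothing but 8 survives at r4c9. So r4c9=8.

Answer: 8 4 1 7 9 3 2 6 5 / 5 7 9 1 6 2 8 4 3 / 3 6 2 4 5 8 1 7 9 / 2 1 3 6 7 5 4 9 8 / 6 8 7 2 4 9 3 5 1 / 9 5 4 8 3 1 7 2 6 / 7 2 5 3 8 6 9 1 4 / 1 9 8 5 2 4 6 3 7 / 4 3 6 9 1 7 5 8 2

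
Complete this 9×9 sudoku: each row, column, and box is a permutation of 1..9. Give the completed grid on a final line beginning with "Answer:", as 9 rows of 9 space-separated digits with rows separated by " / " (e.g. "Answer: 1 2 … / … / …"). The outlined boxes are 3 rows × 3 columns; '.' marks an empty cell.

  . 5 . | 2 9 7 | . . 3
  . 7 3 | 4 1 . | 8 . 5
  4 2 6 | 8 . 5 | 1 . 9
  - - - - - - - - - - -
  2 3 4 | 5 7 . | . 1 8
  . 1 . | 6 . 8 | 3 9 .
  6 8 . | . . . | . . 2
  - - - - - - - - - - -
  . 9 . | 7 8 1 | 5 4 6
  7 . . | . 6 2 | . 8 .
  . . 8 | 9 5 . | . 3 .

Step 1. [r6c6∈{3,4,9}] r6c6 is the only open cell in col 6 admitting 3. So r6c6=3.
Step 2. [r5c9∈{4,7}] col 9 places 4 nowhere but r5c9 ⇒ r5c9=4.
Step 3. [r9c1∈{1}] nothing but 1 survives at r9c1, so r9c1=1.
Step 4. [r6c7∈{7}] only 7 remains possible at r6c7, so r6c7=7.
Step 5. [r5c1∈{5}] nothing but 5 survives at r5c1 ⇒ r5c1=5.
Step 6. [r1c8∈{6}] nothing but 6 survives at r1c8, so r1c8=6.
Step 7. [r9c2∈{4,6}] 6 has one home in row 9: r9c2, so r9c2=6.
Step 8. [r6c5∈{4}] r6c5 is down to just 4. So r6c5=4.
Step 9. [r9c7∈{2}] only 2 remains possible at r9c7, so r9c7=2.
Step 10. [r6c4∈{1}] r6c4 is down to just 1, so r6c4=1.
Step 11. [r2c6∈{6}] r2c6's peers cover all but 6 ⇒ r2c6=6.
Step 12. [r2c1∈{9}] nothing but 9 survives at r2c1. So r2c1=9.
Step 13. [r5c3∈{7}] r5c3's peers cover all but 7. So r5c3=7.
Step 14. [r6c8∈{5}] r6c8 has the single candidate 5 ⇒ r6c8=5.
Step 15. [r4c6∈{9}] nothing but 9 survives at r4c6. So r4c6=9.
Step 16. [r8c2∈{4}] nothing but 4 survives at r8c2, so r8c2=4.
Step 17. [r8c7∈{9}] r8c7 is down to just 9, so r8c7=9.
Step 18. [r7c1∈{3}] r7c1's peers cover all but 3. So r7c1=3.
Step 19. [r3c5∈{3}] r3c5 has the single candidate 3 ⇒ r3c5=3.
Step 20. [r9c9∈{7}] r9c9 has the single candidate 7 ⇒ r9c9=7.
Step 21. [r1c3∈{1}] r1c3 is down to just 1. So r1c3=1.
Step 22. [r7c3∈{2}] r7c3's peers cover all but 2. So r7c3=2.
Step 23. [r9c6∈{4}] only 4 remains possible at r9c6, so r9c6=4.
Step 24. [r8c3∈{5}] nothing but 5 survives at r8c3 ⇒ r8c3=5.
Step 25. [r2c8∈{2}] only 2 remains possible at r2c8, so r2c8=2.
Step 26. [r3c8∈{7}] nothing but 7 survives at r3c8, so r3c8=7.
Step 27. [r4c7∈{6}] r4c7's peers cover all but 6, so r4c7=6.
Step 28. [r5c5∈{2}] r5c5 has the single candidate 2. So r5c5=2.
Step 29. [r1c7∈{4}] nothing but 4 survives at r1c7. So r1c7=4.
Step 30. [r8c4∈{3}] r8c4 is down to just 3, so r8c4=3.
Step 31. [r1c1∈{8}] r1c1's peers cover all but 8 ⇒ r1c1=8.
Step 32. [r8c9∈{1}] r8c9 has the single candidate 1, so r8c9=1.
Step 33. [r6c3∈{9}] nothing but 9 survives at r6c3, so r6c3=9.

Answer: 8 5 1 2 9 7 4 6 3 / 9 7 3 4 1 6 8 2 5 / 4 2 6 8 3 5 1 7 9 / 2 3 4 5 7 9 6 1 8 / 5 1 7 6 2 8 3 9 4 / 6 8 9 1 4 3 7 5 2 / 3 9 2 7 8 1 5 4 6 / 7 4 5 3 6 2 9 8 1 / 1 6 8 9 5 4 2 3 7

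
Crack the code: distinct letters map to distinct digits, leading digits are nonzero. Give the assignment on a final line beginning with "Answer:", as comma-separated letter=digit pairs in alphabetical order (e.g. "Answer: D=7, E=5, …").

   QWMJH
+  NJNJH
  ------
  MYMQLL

Step 1. [col 1: H + H ≡ L (mod 10)] no forcing yet in column 1 (carry-in 0); L=8 is free and consistent — try it, so L=8.
Step 2. [M] adding two 5-digit numbers gives at most 5+1 digits, and here it does — M is that final carry and must be 1. So M=1.
Step 3. [col 1: H + H ≡ L (mod 10)] no forcing yet in column 1 (carry-in 0); H=4 is free and consistent — try it. So H=4.
Step 4. [col 2: J + J ≡ L (mod 10)] column 2: given L=8, carry-in 0, and digits 1,4,8 already taken and all letters distinct, J+J≡L (mod 10) forces J=9 ⇒ J=9.
Step 5. [col 3: M + N ≡ Q (mod 10)] no forcing yet in column 3 (carry-in 1); N=5 is free and consistent — try it ⇒ N=5.
Step 6. [col 3: M + N ≡ Q (mod 10)] from column 3 (M=1, N=5, carry-in 1, digits 1,4,5,8,9 already taken and all letters distinct): Q must equal 7 ⇒ Q=7.
Step 7. [col 4: W + J ≡ M (mod 10)] column 4: given J=9, M=1, carry-in 0, and digits 1,4,5,7,8,9 already taken and all letters distinct, W+J≡M (mod 10) forces W=2. So W=2.
Step 8. [col 5: Q + N ≡ Y (mod 10)] column 5 reads Q+N+carry(1)=Y with Q=7, N=5; with digits 1,2,4,5,7,8,9 already taken and all letters distinct, the only value for Y is 3 ⇒ Y=3.

Answer: H=4, J=9, L=8, M=1, N=5, Q=7, W=2, Y=3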